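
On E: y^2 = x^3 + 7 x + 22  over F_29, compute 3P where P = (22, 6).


k = 3 = 11_2 (binary, LSB first: 11)
Double-and-add from P = (22, 6):
  bit 0 = 1: acc = O + (22, 6) = (22, 6)
  bit 1 = 1: acc = (22, 6) + (20, 10) = (20, 19)

3P = (20, 19)


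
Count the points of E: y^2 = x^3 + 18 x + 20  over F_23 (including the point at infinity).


For each x in F_23, count y with y^2 = x^3 + 18 x + 20 mod 23:
  x = 1: RHS = 16, y in [4, 19]  -> 2 point(s)
  x = 2: RHS = 18, y in [8, 15]  -> 2 point(s)
  x = 3: RHS = 9, y in [3, 20]  -> 2 point(s)
  x = 4: RHS = 18, y in [8, 15]  -> 2 point(s)
  x = 7: RHS = 6, y in [11, 12]  -> 2 point(s)
  x = 8: RHS = 9, y in [3, 20]  -> 2 point(s)
  x = 10: RHS = 4, y in [2, 21]  -> 2 point(s)
  x = 11: RHS = 8, y in [10, 13]  -> 2 point(s)
  x = 12: RHS = 9, y in [3, 20]  -> 2 point(s)
  x = 13: RHS = 13, y in [6, 17]  -> 2 point(s)
  x = 14: RHS = 3, y in [7, 16]  -> 2 point(s)
  x = 15: RHS = 8, y in [10, 13]  -> 2 point(s)
  x = 17: RHS = 18, y in [8, 15]  -> 2 point(s)
  x = 18: RHS = 12, y in [9, 14]  -> 2 point(s)
  x = 20: RHS = 8, y in [10, 13]  -> 2 point(s)
  x = 22: RHS = 1, y in [1, 22]  -> 2 point(s)
Affine points: 32. Add the point at infinity: total = 33.

#E(F_23) = 33


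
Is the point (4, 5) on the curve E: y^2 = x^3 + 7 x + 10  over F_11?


Check whether y^2 = x^3 + 7 x + 10 (mod 11) for (x, y) = (4, 5).
LHS: y^2 = 5^2 mod 11 = 3
RHS: x^3 + 7 x + 10 = 4^3 + 7*4 + 10 mod 11 = 3
LHS = RHS

Yes, on the curve


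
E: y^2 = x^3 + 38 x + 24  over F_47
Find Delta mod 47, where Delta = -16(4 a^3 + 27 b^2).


4 a^3 + 27 b^2 = 4*38^3 + 27*24^2 = 219488 + 15552 = 235040
Delta = -16 * (235040) = -3760640
Delta mod 47 = 18

Delta = 18 (mod 47)


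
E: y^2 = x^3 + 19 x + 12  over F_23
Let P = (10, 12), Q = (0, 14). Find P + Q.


P != Q, so use the chord formula.
s = (y2 - y1) / (x2 - x1) = (2) / (13) mod 23 = 9
x3 = s^2 - x1 - x2 mod 23 = 9^2 - 10 - 0 = 2
y3 = s (x1 - x3) - y1 mod 23 = 9 * (10 - 2) - 12 = 14

P + Q = (2, 14)


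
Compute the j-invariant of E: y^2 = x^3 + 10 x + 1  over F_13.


Delta = -16(4 a^3 + 27 b^2) mod 13 = 9
-1728 * (4 a)^3 = -1728 * (4*10)^3 mod 13 = 1
j = 1 * 9^(-1) mod 13 = 3

j = 3 (mod 13)


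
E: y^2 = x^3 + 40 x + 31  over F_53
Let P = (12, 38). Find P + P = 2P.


Doubling: s = (3 x1^2 + a) / (2 y1)
s = (3*12^2 + 40) / (2*38) mod 53 = 9
x3 = s^2 - 2 x1 mod 53 = 9^2 - 2*12 = 4
y3 = s (x1 - x3) - y1 mod 53 = 9 * (12 - 4) - 38 = 34

2P = (4, 34)


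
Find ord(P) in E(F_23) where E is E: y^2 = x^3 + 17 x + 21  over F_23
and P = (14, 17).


Compute successive multiples of P until we hit O:
  1P = (14, 17)
  2P = (7, 0)
  3P = (14, 6)
  4P = O

ord(P) = 4


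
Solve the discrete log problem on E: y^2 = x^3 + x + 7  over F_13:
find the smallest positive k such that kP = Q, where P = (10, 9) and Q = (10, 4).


Enumerate multiples of P until we hit Q = (10, 4):
  1P = (10, 9)
  2P = (2, 2)
  3P = (4, 6)
  4P = (9, 11)
  5P = (11, 6)
  6P = (1, 3)
  7P = (1, 10)
  8P = (11, 7)
  9P = (9, 2)
  10P = (4, 7)
  11P = (2, 11)
  12P = (10, 4)
Match found at i = 12.

k = 12


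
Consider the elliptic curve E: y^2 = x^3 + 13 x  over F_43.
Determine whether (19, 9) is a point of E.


Check whether y^2 = x^3 + 13 x + 0 (mod 43) for (x, y) = (19, 9).
LHS: y^2 = 9^2 mod 43 = 38
RHS: x^3 + 13 x + 0 = 19^3 + 13*19 + 0 mod 43 = 11
LHS != RHS

No, not on the curve


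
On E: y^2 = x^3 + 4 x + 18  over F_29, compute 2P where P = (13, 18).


Doubling: s = (3 x1^2 + a) / (2 y1)
s = (3*13^2 + 4) / (2*18) mod 29 = 15
x3 = s^2 - 2 x1 mod 29 = 15^2 - 2*13 = 25
y3 = s (x1 - x3) - y1 mod 29 = 15 * (13 - 25) - 18 = 5

2P = (25, 5)


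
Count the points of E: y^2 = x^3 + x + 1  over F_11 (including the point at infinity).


For each x in F_11, count y with y^2 = x^3 + 1 x + 1 mod 11:
  x = 0: RHS = 1, y in [1, 10]  -> 2 point(s)
  x = 1: RHS = 3, y in [5, 6]  -> 2 point(s)
  x = 2: RHS = 0, y in [0]  -> 1 point(s)
  x = 3: RHS = 9, y in [3, 8]  -> 2 point(s)
  x = 4: RHS = 3, y in [5, 6]  -> 2 point(s)
  x = 6: RHS = 3, y in [5, 6]  -> 2 point(s)
  x = 8: RHS = 4, y in [2, 9]  -> 2 point(s)
Affine points: 13. Add the point at infinity: total = 14.

#E(F_11) = 14


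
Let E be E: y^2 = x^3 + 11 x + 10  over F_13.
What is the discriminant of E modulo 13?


4 a^3 + 27 b^2 = 4*11^3 + 27*10^2 = 5324 + 2700 = 8024
Delta = -16 * (8024) = -128384
Delta mod 13 = 4

Delta = 4 (mod 13)


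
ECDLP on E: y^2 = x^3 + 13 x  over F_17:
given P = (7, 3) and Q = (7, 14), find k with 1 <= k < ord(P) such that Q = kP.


Enumerate multiples of P until we hit Q = (7, 14):
  1P = (7, 3)
  2P = (2, 0)
  3P = (7, 14)
Match found at i = 3.

k = 3


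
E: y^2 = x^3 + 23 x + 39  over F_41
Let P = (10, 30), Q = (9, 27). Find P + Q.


P != Q, so use the chord formula.
s = (y2 - y1) / (x2 - x1) = (38) / (40) mod 41 = 3
x3 = s^2 - x1 - x2 mod 41 = 3^2 - 10 - 9 = 31
y3 = s (x1 - x3) - y1 mod 41 = 3 * (10 - 31) - 30 = 30

P + Q = (31, 30)


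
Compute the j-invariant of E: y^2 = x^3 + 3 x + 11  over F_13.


Delta = -16(4 a^3 + 27 b^2) mod 13 = 2
-1728 * (4 a)^3 = -1728 * (4*3)^3 mod 13 = 12
j = 12 * 2^(-1) mod 13 = 6

j = 6 (mod 13)


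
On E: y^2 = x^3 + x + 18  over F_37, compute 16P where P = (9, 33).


k = 16 = 10000_2 (binary, LSB first: 00001)
Double-and-add from P = (9, 33):
  bit 0 = 0: acc unchanged = O
  bit 1 = 0: acc unchanged = O
  bit 2 = 0: acc unchanged = O
  bit 3 = 0: acc unchanged = O
  bit 4 = 1: acc = O + (9, 4) = (9, 4)

16P = (9, 4)


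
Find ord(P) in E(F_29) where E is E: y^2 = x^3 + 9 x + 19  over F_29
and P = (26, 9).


Compute successive multiples of P until we hit O:
  1P = (26, 9)
  2P = (10, 23)
  3P = (6, 17)
  4P = (25, 8)
  5P = (8, 9)
  6P = (24, 20)
  7P = (2, 4)
  8P = (2, 25)
  ... (continuing to 15P)
  15P = O

ord(P) = 15


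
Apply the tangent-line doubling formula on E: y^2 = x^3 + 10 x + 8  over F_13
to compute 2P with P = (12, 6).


Doubling: s = (3 x1^2 + a) / (2 y1)
s = (3*12^2 + 10) / (2*6) mod 13 = 0
x3 = s^2 - 2 x1 mod 13 = 0^2 - 2*12 = 2
y3 = s (x1 - x3) - y1 mod 13 = 0 * (12 - 2) - 6 = 7

2P = (2, 7)


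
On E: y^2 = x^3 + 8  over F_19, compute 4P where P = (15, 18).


k = 4 = 100_2 (binary, LSB first: 001)
Double-and-add from P = (15, 18):
  bit 0 = 0: acc unchanged = O
  bit 1 = 0: acc unchanged = O
  bit 2 = 1: acc = O + (2, 15) = (2, 15)

4P = (2, 15)


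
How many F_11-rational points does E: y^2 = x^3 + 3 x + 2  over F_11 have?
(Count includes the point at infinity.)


For each x in F_11, count y with y^2 = x^3 + 3 x + 2 mod 11:
  x = 2: RHS = 5, y in [4, 7]  -> 2 point(s)
  x = 3: RHS = 5, y in [4, 7]  -> 2 point(s)
  x = 4: RHS = 1, y in [1, 10]  -> 2 point(s)
  x = 6: RHS = 5, y in [4, 7]  -> 2 point(s)
  x = 7: RHS = 3, y in [5, 6]  -> 2 point(s)
  x = 10: RHS = 9, y in [3, 8]  -> 2 point(s)
Affine points: 12. Add the point at infinity: total = 13.

#E(F_11) = 13


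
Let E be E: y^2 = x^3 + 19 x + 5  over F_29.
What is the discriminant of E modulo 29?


4 a^3 + 27 b^2 = 4*19^3 + 27*5^2 = 27436 + 675 = 28111
Delta = -16 * (28111) = -449776
Delta mod 29 = 14

Delta = 14 (mod 29)


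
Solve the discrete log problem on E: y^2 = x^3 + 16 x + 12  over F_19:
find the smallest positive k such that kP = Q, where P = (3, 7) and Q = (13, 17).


Enumerate multiples of P until we hit Q = (13, 17):
  1P = (3, 7)
  2P = (14, 4)
  3P = (6, 18)
  4P = (15, 6)
  5P = (8, 14)
  6P = (13, 17)
Match found at i = 6.

k = 6


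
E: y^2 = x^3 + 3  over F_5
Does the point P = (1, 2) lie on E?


Check whether y^2 = x^3 + 0 x + 3 (mod 5) for (x, y) = (1, 2).
LHS: y^2 = 2^2 mod 5 = 4
RHS: x^3 + 0 x + 3 = 1^3 + 0*1 + 3 mod 5 = 4
LHS = RHS

Yes, on the curve


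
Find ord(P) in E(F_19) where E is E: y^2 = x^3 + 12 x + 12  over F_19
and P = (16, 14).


Compute successive multiples of P until we hit O:
  1P = (16, 14)
  2P = (10, 12)
  3P = (10, 7)
  4P = (16, 5)
  5P = O

ord(P) = 5


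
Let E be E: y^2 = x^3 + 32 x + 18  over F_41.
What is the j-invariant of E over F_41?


Delta = -16(4 a^3 + 27 b^2) mod 41 = 4
-1728 * (4 a)^3 = -1728 * (4*32)^3 mod 41 = 29
j = 29 * 4^(-1) mod 41 = 38

j = 38 (mod 41)


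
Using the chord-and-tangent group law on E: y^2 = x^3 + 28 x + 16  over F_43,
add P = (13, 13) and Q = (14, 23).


P != Q, so use the chord formula.
s = (y2 - y1) / (x2 - x1) = (10) / (1) mod 43 = 10
x3 = s^2 - x1 - x2 mod 43 = 10^2 - 13 - 14 = 30
y3 = s (x1 - x3) - y1 mod 43 = 10 * (13 - 30) - 13 = 32

P + Q = (30, 32)


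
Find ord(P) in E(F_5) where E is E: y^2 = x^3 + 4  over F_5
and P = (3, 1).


Compute successive multiples of P until we hit O:
  1P = (3, 1)
  2P = (0, 2)
  3P = (1, 0)
  4P = (0, 3)
  5P = (3, 4)
  6P = O

ord(P) = 6


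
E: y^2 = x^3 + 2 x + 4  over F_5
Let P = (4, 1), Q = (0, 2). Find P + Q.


P != Q, so use the chord formula.
s = (y2 - y1) / (x2 - x1) = (1) / (1) mod 5 = 1
x3 = s^2 - x1 - x2 mod 5 = 1^2 - 4 - 0 = 2
y3 = s (x1 - x3) - y1 mod 5 = 1 * (4 - 2) - 1 = 1

P + Q = (2, 1)


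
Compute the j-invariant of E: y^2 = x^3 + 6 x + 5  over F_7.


Delta = -16(4 a^3 + 27 b^2) mod 7 = 2
-1728 * (4 a)^3 = -1728 * (4*6)^3 mod 7 = 6
j = 6 * 2^(-1) mod 7 = 3

j = 3 (mod 7)


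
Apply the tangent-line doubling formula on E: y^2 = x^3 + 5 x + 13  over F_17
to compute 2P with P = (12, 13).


Doubling: s = (3 x1^2 + a) / (2 y1)
s = (3*12^2 + 5) / (2*13) mod 17 = 7
x3 = s^2 - 2 x1 mod 17 = 7^2 - 2*12 = 8
y3 = s (x1 - x3) - y1 mod 17 = 7 * (12 - 8) - 13 = 15

2P = (8, 15)


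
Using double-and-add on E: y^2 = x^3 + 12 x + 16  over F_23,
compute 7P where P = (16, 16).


k = 7 = 111_2 (binary, LSB first: 111)
Double-and-add from P = (16, 16):
  bit 0 = 1: acc = O + (16, 16) = (16, 16)
  bit 1 = 1: acc = (16, 16) + (22, 16) = (8, 7)
  bit 2 = 1: acc = (8, 7) + (15, 11) = (13, 0)

7P = (13, 0)


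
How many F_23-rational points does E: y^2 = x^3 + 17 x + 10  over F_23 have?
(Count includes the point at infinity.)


For each x in F_23, count y with y^2 = x^3 + 17 x + 10 mod 23:
  x = 2: RHS = 6, y in [11, 12]  -> 2 point(s)
  x = 4: RHS = 4, y in [2, 21]  -> 2 point(s)
  x = 5: RHS = 13, y in [6, 17]  -> 2 point(s)
  x = 6: RHS = 6, y in [11, 12]  -> 2 point(s)
  x = 7: RHS = 12, y in [9, 14]  -> 2 point(s)
  x = 9: RHS = 18, y in [8, 15]  -> 2 point(s)
  x = 13: RHS = 13, y in [6, 17]  -> 2 point(s)
  x = 14: RHS = 2, y in [5, 18]  -> 2 point(s)
  x = 15: RHS = 6, y in [11, 12]  -> 2 point(s)
  x = 16: RHS = 8, y in [10, 13]  -> 2 point(s)
  x = 19: RHS = 16, y in [4, 19]  -> 2 point(s)
  x = 20: RHS = 1, y in [1, 22]  -> 2 point(s)
Affine points: 24. Add the point at infinity: total = 25.

#E(F_23) = 25


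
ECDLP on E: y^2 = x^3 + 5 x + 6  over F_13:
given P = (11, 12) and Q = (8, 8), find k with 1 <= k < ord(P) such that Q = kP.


Enumerate multiples of P until we hit Q = (8, 8):
  1P = (11, 12)
  2P = (8, 8)
Match found at i = 2.

k = 2


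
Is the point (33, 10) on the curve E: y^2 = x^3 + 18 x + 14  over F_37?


Check whether y^2 = x^3 + 18 x + 14 (mod 37) for (x, y) = (33, 10).
LHS: y^2 = 10^2 mod 37 = 26
RHS: x^3 + 18 x + 14 = 33^3 + 18*33 + 14 mod 37 = 26
LHS = RHS

Yes, on the curve


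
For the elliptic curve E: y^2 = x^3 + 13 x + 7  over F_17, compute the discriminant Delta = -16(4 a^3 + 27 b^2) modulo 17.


4 a^3 + 27 b^2 = 4*13^3 + 27*7^2 = 8788 + 1323 = 10111
Delta = -16 * (10111) = -161776
Delta mod 17 = 13

Delta = 13 (mod 17)


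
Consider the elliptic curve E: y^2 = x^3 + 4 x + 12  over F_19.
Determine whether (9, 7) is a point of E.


Check whether y^2 = x^3 + 4 x + 12 (mod 19) for (x, y) = (9, 7).
LHS: y^2 = 7^2 mod 19 = 11
RHS: x^3 + 4 x + 12 = 9^3 + 4*9 + 12 mod 19 = 17
LHS != RHS

No, not on the curve


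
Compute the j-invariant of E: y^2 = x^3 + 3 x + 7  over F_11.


Delta = -16(4 a^3 + 27 b^2) mod 11 = 6
-1728 * (4 a)^3 = -1728 * (4*3)^3 mod 11 = 10
j = 10 * 6^(-1) mod 11 = 9

j = 9 (mod 11)


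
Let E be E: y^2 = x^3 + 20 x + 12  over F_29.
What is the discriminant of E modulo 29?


4 a^3 + 27 b^2 = 4*20^3 + 27*12^2 = 32000 + 3888 = 35888
Delta = -16 * (35888) = -574208
Delta mod 29 = 21

Delta = 21 (mod 29)


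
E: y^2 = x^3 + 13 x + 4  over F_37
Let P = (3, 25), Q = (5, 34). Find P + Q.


P != Q, so use the chord formula.
s = (y2 - y1) / (x2 - x1) = (9) / (2) mod 37 = 23
x3 = s^2 - x1 - x2 mod 37 = 23^2 - 3 - 5 = 3
y3 = s (x1 - x3) - y1 mod 37 = 23 * (3 - 3) - 25 = 12

P + Q = (3, 12)


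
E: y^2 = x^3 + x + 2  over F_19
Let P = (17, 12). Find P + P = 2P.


Doubling: s = (3 x1^2 + a) / (2 y1)
s = (3*17^2 + 1) / (2*12) mod 19 = 14
x3 = s^2 - 2 x1 mod 19 = 14^2 - 2*17 = 10
y3 = s (x1 - x3) - y1 mod 19 = 14 * (17 - 10) - 12 = 10

2P = (10, 10)


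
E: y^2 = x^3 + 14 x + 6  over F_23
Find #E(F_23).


For each x in F_23, count y with y^2 = x^3 + 14 x + 6 mod 23:
  x = 0: RHS = 6, y in [11, 12]  -> 2 point(s)
  x = 3: RHS = 6, y in [11, 12]  -> 2 point(s)
  x = 8: RHS = 9, y in [3, 20]  -> 2 point(s)
  x = 12: RHS = 16, y in [4, 19]  -> 2 point(s)
  x = 13: RHS = 16, y in [4, 19]  -> 2 point(s)
  x = 14: RHS = 2, y in [5, 18]  -> 2 point(s)
  x = 15: RHS = 3, y in [7, 16]  -> 2 point(s)
  x = 16: RHS = 2, y in [5, 18]  -> 2 point(s)
  x = 18: RHS = 18, y in [8, 15]  -> 2 point(s)
  x = 19: RHS = 1, y in [1, 22]  -> 2 point(s)
  x = 20: RHS = 6, y in [11, 12]  -> 2 point(s)
  x = 21: RHS = 16, y in [4, 19]  -> 2 point(s)
Affine points: 24. Add the point at infinity: total = 25.

#E(F_23) = 25


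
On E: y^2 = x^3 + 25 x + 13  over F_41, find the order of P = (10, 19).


Compute successive multiples of P until we hit O:
  1P = (10, 19)
  2P = (22, 10)
  3P = (7, 30)
  4P = (1, 30)
  5P = (32, 17)
  6P = (19, 34)
  7P = (33, 11)
  8P = (23, 39)
  ... (continuing to 44P)
  44P = O

ord(P) = 44


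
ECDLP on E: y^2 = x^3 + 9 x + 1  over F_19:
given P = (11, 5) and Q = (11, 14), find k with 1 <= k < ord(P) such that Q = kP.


Enumerate multiples of P until we hit Q = (11, 14):
  1P = (11, 5)
  2P = (6, 10)
  3P = (3, 6)
  4P = (16, 17)
  5P = (16, 2)
  6P = (3, 13)
  7P = (6, 9)
  8P = (11, 14)
Match found at i = 8.

k = 8


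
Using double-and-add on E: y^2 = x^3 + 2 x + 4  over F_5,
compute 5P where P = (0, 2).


k = 5 = 101_2 (binary, LSB first: 101)
Double-and-add from P = (0, 2):
  bit 0 = 1: acc = O + (0, 2) = (0, 2)
  bit 1 = 0: acc unchanged = (0, 2)
  bit 2 = 1: acc = (0, 2) + (2, 4) = (4, 4)

5P = (4, 4)


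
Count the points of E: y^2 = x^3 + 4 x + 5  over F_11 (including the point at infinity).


For each x in F_11, count y with y^2 = x^3 + 4 x + 5 mod 11:
  x = 0: RHS = 5, y in [4, 7]  -> 2 point(s)
  x = 3: RHS = 0, y in [0]  -> 1 point(s)
  x = 6: RHS = 3, y in [5, 6]  -> 2 point(s)
  x = 9: RHS = 0, y in [0]  -> 1 point(s)
  x = 10: RHS = 0, y in [0]  -> 1 point(s)
Affine points: 7. Add the point at infinity: total = 8.

#E(F_11) = 8


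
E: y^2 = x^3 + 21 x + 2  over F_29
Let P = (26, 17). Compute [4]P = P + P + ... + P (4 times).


k = 4 = 100_2 (binary, LSB first: 001)
Double-and-add from P = (26, 17):
  bit 0 = 0: acc unchanged = O
  bit 1 = 0: acc unchanged = O
  bit 2 = 1: acc = O + (4, 11) = (4, 11)

4P = (4, 11)


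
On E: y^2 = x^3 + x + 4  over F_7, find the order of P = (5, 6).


Compute successive multiples of P until we hit O:
  1P = (5, 6)
  2P = (6, 4)
  3P = (0, 5)
  4P = (4, 4)
  5P = (2, 0)
  6P = (4, 3)
  7P = (0, 2)
  8P = (6, 3)
  ... (continuing to 10P)
  10P = O

ord(P) = 10


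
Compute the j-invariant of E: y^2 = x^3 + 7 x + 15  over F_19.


Delta = -16(4 a^3 + 27 b^2) mod 19 = 16
-1728 * (4 a)^3 = -1728 * (4*7)^3 mod 19 = 7
j = 7 * 16^(-1) mod 19 = 4

j = 4 (mod 19)


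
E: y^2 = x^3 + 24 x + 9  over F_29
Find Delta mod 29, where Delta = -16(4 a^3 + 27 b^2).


4 a^3 + 27 b^2 = 4*24^3 + 27*9^2 = 55296 + 2187 = 57483
Delta = -16 * (57483) = -919728
Delta mod 29 = 7

Delta = 7 (mod 29)


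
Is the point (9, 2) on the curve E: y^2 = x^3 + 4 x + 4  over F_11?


Check whether y^2 = x^3 + 4 x + 4 (mod 11) for (x, y) = (9, 2).
LHS: y^2 = 2^2 mod 11 = 4
RHS: x^3 + 4 x + 4 = 9^3 + 4*9 + 4 mod 11 = 10
LHS != RHS

No, not on the curve


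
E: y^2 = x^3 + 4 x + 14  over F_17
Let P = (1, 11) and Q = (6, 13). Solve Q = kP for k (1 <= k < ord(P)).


Enumerate multiples of P until we hit Q = (6, 13):
  1P = (1, 11)
  2P = (2, 8)
  3P = (6, 4)
  4P = (14, 14)
  5P = (10, 0)
  6P = (14, 3)
  7P = (6, 13)
Match found at i = 7.

k = 7


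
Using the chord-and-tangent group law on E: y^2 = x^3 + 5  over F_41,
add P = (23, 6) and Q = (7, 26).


P != Q, so use the chord formula.
s = (y2 - y1) / (x2 - x1) = (20) / (25) mod 41 = 9
x3 = s^2 - x1 - x2 mod 41 = 9^2 - 23 - 7 = 10
y3 = s (x1 - x3) - y1 mod 41 = 9 * (23 - 10) - 6 = 29

P + Q = (10, 29)


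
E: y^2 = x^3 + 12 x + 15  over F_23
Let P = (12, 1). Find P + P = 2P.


Doubling: s = (3 x1^2 + a) / (2 y1)
s = (3*12^2 + 12) / (2*1) mod 23 = 15
x3 = s^2 - 2 x1 mod 23 = 15^2 - 2*12 = 17
y3 = s (x1 - x3) - y1 mod 23 = 15 * (12 - 17) - 1 = 16

2P = (17, 16)


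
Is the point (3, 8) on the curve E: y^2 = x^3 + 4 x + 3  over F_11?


Check whether y^2 = x^3 + 4 x + 3 (mod 11) for (x, y) = (3, 8).
LHS: y^2 = 8^2 mod 11 = 9
RHS: x^3 + 4 x + 3 = 3^3 + 4*3 + 3 mod 11 = 9
LHS = RHS

Yes, on the curve


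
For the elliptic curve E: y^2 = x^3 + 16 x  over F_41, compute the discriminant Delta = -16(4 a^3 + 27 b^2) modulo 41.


4 a^3 + 27 b^2 = 4*16^3 + 27*0^2 = 16384 + 0 = 16384
Delta = -16 * (16384) = -262144
Delta mod 41 = 10

Delta = 10 (mod 41)


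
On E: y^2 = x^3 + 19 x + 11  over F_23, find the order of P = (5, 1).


Compute successive multiples of P until we hit O:
  1P = (5, 1)
  2P = (14, 13)
  3P = (16, 15)
  4P = (4, 17)
  5P = (17, 7)
  6P = (7, 21)
  7P = (19, 20)
  8P = (8, 13)
  ... (continuing to 23P)
  23P = O

ord(P) = 23


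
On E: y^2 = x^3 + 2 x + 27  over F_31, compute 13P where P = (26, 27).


k = 13 = 1101_2 (binary, LSB first: 1011)
Double-and-add from P = (26, 27):
  bit 0 = 1: acc = O + (26, 27) = (26, 27)
  bit 1 = 0: acc unchanged = (26, 27)
  bit 2 = 1: acc = (26, 27) + (28, 26) = (16, 30)
  bit 3 = 1: acc = (16, 30) + (11, 27) = (18, 6)

13P = (18, 6)


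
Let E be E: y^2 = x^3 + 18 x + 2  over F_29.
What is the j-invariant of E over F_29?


Delta = -16(4 a^3 + 27 b^2) mod 29 = 23
-1728 * (4 a)^3 = -1728 * (4*18)^3 mod 29 = 13
j = 13 * 23^(-1) mod 29 = 22

j = 22 (mod 29)


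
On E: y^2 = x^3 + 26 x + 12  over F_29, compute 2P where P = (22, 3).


Doubling: s = (3 x1^2 + a) / (2 y1)
s = (3*22^2 + 26) / (2*3) mod 29 = 24
x3 = s^2 - 2 x1 mod 29 = 24^2 - 2*22 = 10
y3 = s (x1 - x3) - y1 mod 29 = 24 * (22 - 10) - 3 = 24

2P = (10, 24)


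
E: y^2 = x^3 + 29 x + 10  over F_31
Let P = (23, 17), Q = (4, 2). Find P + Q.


P != Q, so use the chord formula.
s = (y2 - y1) / (x2 - x1) = (16) / (12) mod 31 = 22
x3 = s^2 - x1 - x2 mod 31 = 22^2 - 23 - 4 = 23
y3 = s (x1 - x3) - y1 mod 31 = 22 * (23 - 23) - 17 = 14

P + Q = (23, 14)


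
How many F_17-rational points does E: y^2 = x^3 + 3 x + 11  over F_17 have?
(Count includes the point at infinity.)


For each x in F_17, count y with y^2 = x^3 + 3 x + 11 mod 17:
  x = 1: RHS = 15, y in [7, 10]  -> 2 point(s)
  x = 2: RHS = 8, y in [5, 12]  -> 2 point(s)
  x = 3: RHS = 13, y in [8, 9]  -> 2 point(s)
  x = 4: RHS = 2, y in [6, 11]  -> 2 point(s)
  x = 5: RHS = 15, y in [7, 10]  -> 2 point(s)
  x = 7: RHS = 1, y in [1, 16]  -> 2 point(s)
  x = 9: RHS = 2, y in [6, 11]  -> 2 point(s)
  x = 10: RHS = 4, y in [2, 15]  -> 2 point(s)
  x = 11: RHS = 15, y in [7, 10]  -> 2 point(s)
  x = 14: RHS = 9, y in [3, 14]  -> 2 point(s)
Affine points: 20. Add the point at infinity: total = 21.

#E(F_17) = 21


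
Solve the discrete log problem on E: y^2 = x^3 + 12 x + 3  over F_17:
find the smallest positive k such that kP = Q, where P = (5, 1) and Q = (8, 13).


Enumerate multiples of P until we hit Q = (8, 13):
  1P = (5, 1)
  2P = (8, 13)
Match found at i = 2.

k = 2


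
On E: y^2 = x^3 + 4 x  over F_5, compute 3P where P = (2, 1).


k = 3 = 11_2 (binary, LSB first: 11)
Double-and-add from P = (2, 1):
  bit 0 = 1: acc = O + (2, 1) = (2, 1)
  bit 1 = 1: acc = (2, 1) + (0, 0) = (2, 4)

3P = (2, 4)


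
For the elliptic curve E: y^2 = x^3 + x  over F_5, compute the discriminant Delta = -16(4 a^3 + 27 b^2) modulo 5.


4 a^3 + 27 b^2 = 4*1^3 + 27*0^2 = 4 + 0 = 4
Delta = -16 * (4) = -64
Delta mod 5 = 1

Delta = 1 (mod 5)


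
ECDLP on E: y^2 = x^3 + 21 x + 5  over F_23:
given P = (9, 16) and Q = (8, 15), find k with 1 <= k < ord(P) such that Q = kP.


Enumerate multiples of P until we hit Q = (8, 15):
  1P = (9, 16)
  2P = (17, 10)
  3P = (22, 11)
  4P = (21, 1)
  5P = (19, 8)
  6P = (3, 16)
  7P = (11, 7)
  8P = (6, 5)
  9P = (1, 21)
  10P = (8, 15)
Match found at i = 10.

k = 10


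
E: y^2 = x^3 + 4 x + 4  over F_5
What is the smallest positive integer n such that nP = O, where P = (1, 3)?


Compute successive multiples of P until we hit O:
  1P = (1, 3)
  2P = (2, 0)
  3P = (1, 2)
  4P = O

ord(P) = 4


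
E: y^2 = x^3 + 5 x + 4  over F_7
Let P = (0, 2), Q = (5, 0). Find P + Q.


P != Q, so use the chord formula.
s = (y2 - y1) / (x2 - x1) = (5) / (5) mod 7 = 1
x3 = s^2 - x1 - x2 mod 7 = 1^2 - 0 - 5 = 3
y3 = s (x1 - x3) - y1 mod 7 = 1 * (0 - 3) - 2 = 2

P + Q = (3, 2)


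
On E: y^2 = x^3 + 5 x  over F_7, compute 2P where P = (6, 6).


Doubling: s = (3 x1^2 + a) / (2 y1)
s = (3*6^2 + 5) / (2*6) mod 7 = 3
x3 = s^2 - 2 x1 mod 7 = 3^2 - 2*6 = 4
y3 = s (x1 - x3) - y1 mod 7 = 3 * (6 - 4) - 6 = 0

2P = (4, 0)


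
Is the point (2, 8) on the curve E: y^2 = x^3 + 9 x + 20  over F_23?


Check whether y^2 = x^3 + 9 x + 20 (mod 23) for (x, y) = (2, 8).
LHS: y^2 = 8^2 mod 23 = 18
RHS: x^3 + 9 x + 20 = 2^3 + 9*2 + 20 mod 23 = 0
LHS != RHS

No, not on the curve


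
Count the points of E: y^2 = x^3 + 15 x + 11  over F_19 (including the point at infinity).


For each x in F_19, count y with y^2 = x^3 + 15 x + 11 mod 19:
  x = 0: RHS = 11, y in [7, 12]  -> 2 point(s)
  x = 2: RHS = 11, y in [7, 12]  -> 2 point(s)
  x = 3: RHS = 7, y in [8, 11]  -> 2 point(s)
  x = 8: RHS = 16, y in [4, 15]  -> 2 point(s)
  x = 9: RHS = 1, y in [1, 18]  -> 2 point(s)
  x = 11: RHS = 6, y in [5, 14]  -> 2 point(s)
  x = 12: RHS = 0, y in [0]  -> 1 point(s)
  x = 13: RHS = 9, y in [3, 16]  -> 2 point(s)
  x = 14: RHS = 1, y in [1, 18]  -> 2 point(s)
  x = 15: RHS = 1, y in [1, 18]  -> 2 point(s)
  x = 17: RHS = 11, y in [7, 12]  -> 2 point(s)
Affine points: 21. Add the point at infinity: total = 22.

#E(F_19) = 22


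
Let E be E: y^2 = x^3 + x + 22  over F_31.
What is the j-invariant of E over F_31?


Delta = -16(4 a^3 + 27 b^2) mod 31 = 5
-1728 * (4 a)^3 = -1728 * (4*1)^3 mod 31 = 16
j = 16 * 5^(-1) mod 31 = 28

j = 28 (mod 31)


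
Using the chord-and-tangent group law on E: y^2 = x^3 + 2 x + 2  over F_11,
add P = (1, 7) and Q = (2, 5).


P != Q, so use the chord formula.
s = (y2 - y1) / (x2 - x1) = (9) / (1) mod 11 = 9
x3 = s^2 - x1 - x2 mod 11 = 9^2 - 1 - 2 = 1
y3 = s (x1 - x3) - y1 mod 11 = 9 * (1 - 1) - 7 = 4

P + Q = (1, 4)


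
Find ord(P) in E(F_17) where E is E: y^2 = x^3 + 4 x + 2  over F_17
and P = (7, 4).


Compute successive multiples of P until we hit O:
  1P = (7, 4)
  2P = (2, 16)
  3P = (9, 11)
  4P = (9, 6)
  5P = (2, 1)
  6P = (7, 13)
  7P = O

ord(P) = 7


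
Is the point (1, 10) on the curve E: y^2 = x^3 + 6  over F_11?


Check whether y^2 = x^3 + 0 x + 6 (mod 11) for (x, y) = (1, 10).
LHS: y^2 = 10^2 mod 11 = 1
RHS: x^3 + 0 x + 6 = 1^3 + 0*1 + 6 mod 11 = 7
LHS != RHS

No, not on the curve


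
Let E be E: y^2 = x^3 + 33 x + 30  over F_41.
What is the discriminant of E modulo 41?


4 a^3 + 27 b^2 = 4*33^3 + 27*30^2 = 143748 + 24300 = 168048
Delta = -16 * (168048) = -2688768
Delta mod 41 = 12

Delta = 12 (mod 41)


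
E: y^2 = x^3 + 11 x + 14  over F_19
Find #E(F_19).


For each x in F_19, count y with y^2 = x^3 + 11 x + 14 mod 19:
  x = 1: RHS = 7, y in [8, 11]  -> 2 point(s)
  x = 2: RHS = 6, y in [5, 14]  -> 2 point(s)
  x = 3: RHS = 17, y in [6, 13]  -> 2 point(s)
  x = 5: RHS = 4, y in [2, 17]  -> 2 point(s)
  x = 6: RHS = 11, y in [7, 12]  -> 2 point(s)
  x = 7: RHS = 16, y in [4, 15]  -> 2 point(s)
  x = 8: RHS = 6, y in [5, 14]  -> 2 point(s)
  x = 9: RHS = 6, y in [5, 14]  -> 2 point(s)
  x = 13: RHS = 17, y in [6, 13]  -> 2 point(s)
  x = 14: RHS = 5, y in [9, 10]  -> 2 point(s)
  x = 15: RHS = 1, y in [1, 18]  -> 2 point(s)
  x = 16: RHS = 11, y in [7, 12]  -> 2 point(s)
Affine points: 24. Add the point at infinity: total = 25.

#E(F_19) = 25


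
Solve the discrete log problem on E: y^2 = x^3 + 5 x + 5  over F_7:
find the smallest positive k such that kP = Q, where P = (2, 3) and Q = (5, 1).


Enumerate multiples of P until we hit Q = (5, 1):
  1P = (2, 3)
  2P = (5, 6)
  3P = (1, 5)
  4P = (1, 2)
  5P = (5, 1)
Match found at i = 5.

k = 5


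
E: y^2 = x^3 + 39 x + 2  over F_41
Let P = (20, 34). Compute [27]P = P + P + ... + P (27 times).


k = 27 = 11011_2 (binary, LSB first: 11011)
Double-and-add from P = (20, 34):
  bit 0 = 1: acc = O + (20, 34) = (20, 34)
  bit 1 = 1: acc = (20, 34) + (33, 30) = (24, 24)
  bit 2 = 0: acc unchanged = (24, 24)
  bit 3 = 1: acc = (24, 24) + (12, 36) = (6, 40)
  bit 4 = 1: acc = (6, 40) + (21, 23) = (10, 11)

27P = (10, 11)


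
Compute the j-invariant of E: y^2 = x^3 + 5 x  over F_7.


Delta = -16(4 a^3 + 27 b^2) mod 7 = 1
-1728 * (4 a)^3 = -1728 * (4*5)^3 mod 7 = 6
j = 6 * 1^(-1) mod 7 = 6

j = 6 (mod 7)


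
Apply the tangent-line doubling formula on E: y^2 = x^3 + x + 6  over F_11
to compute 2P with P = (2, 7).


Doubling: s = (3 x1^2 + a) / (2 y1)
s = (3*2^2 + 1) / (2*7) mod 11 = 8
x3 = s^2 - 2 x1 mod 11 = 8^2 - 2*2 = 5
y3 = s (x1 - x3) - y1 mod 11 = 8 * (2 - 5) - 7 = 2

2P = (5, 2)


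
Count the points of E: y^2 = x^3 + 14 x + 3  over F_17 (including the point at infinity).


For each x in F_17, count y with y^2 = x^3 + 14 x + 3 mod 17:
  x = 1: RHS = 1, y in [1, 16]  -> 2 point(s)
  x = 3: RHS = 4, y in [2, 15]  -> 2 point(s)
  x = 4: RHS = 4, y in [2, 15]  -> 2 point(s)
  x = 7: RHS = 2, y in [6, 11]  -> 2 point(s)
  x = 8: RHS = 15, y in [7, 10]  -> 2 point(s)
  x = 9: RHS = 8, y in [5, 12]  -> 2 point(s)
  x = 10: RHS = 4, y in [2, 15]  -> 2 point(s)
  x = 11: RHS = 9, y in [3, 14]  -> 2 point(s)
  x = 13: RHS = 2, y in [6, 11]  -> 2 point(s)
  x = 14: RHS = 2, y in [6, 11]  -> 2 point(s)
  x = 15: RHS = 1, y in [1, 16]  -> 2 point(s)
Affine points: 22. Add the point at infinity: total = 23.

#E(F_17) = 23


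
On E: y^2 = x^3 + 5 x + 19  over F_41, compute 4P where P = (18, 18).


k = 4 = 100_2 (binary, LSB first: 001)
Double-and-add from P = (18, 18):
  bit 0 = 0: acc unchanged = O
  bit 1 = 0: acc unchanged = O
  bit 2 = 1: acc = O + (34, 25) = (34, 25)

4P = (34, 25)


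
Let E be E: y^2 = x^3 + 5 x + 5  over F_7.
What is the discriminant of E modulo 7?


4 a^3 + 27 b^2 = 4*5^3 + 27*5^2 = 500 + 675 = 1175
Delta = -16 * (1175) = -18800
Delta mod 7 = 2

Delta = 2 (mod 7)


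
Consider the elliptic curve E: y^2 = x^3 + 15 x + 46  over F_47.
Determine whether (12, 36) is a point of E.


Check whether y^2 = x^3 + 15 x + 46 (mod 47) for (x, y) = (12, 36).
LHS: y^2 = 36^2 mod 47 = 27
RHS: x^3 + 15 x + 46 = 12^3 + 15*12 + 46 mod 47 = 27
LHS = RHS

Yes, on the curve


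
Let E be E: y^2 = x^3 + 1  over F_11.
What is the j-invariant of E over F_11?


Delta = -16(4 a^3 + 27 b^2) mod 11 = 8
-1728 * (4 a)^3 = -1728 * (4*0)^3 mod 11 = 0
j = 0 * 8^(-1) mod 11 = 0

j = 0 (mod 11)


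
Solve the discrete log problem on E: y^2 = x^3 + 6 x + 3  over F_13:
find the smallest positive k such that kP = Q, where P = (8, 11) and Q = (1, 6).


Enumerate multiples of P until we hit Q = (1, 6):
  1P = (8, 11)
  2P = (0, 9)
  3P = (1, 7)
  4P = (3, 3)
  5P = (3, 10)
  6P = (1, 6)
Match found at i = 6.

k = 6


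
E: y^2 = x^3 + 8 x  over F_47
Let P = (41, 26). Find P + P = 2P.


Doubling: s = (3 x1^2 + a) / (2 y1)
s = (3*41^2 + 8) / (2*26) mod 47 = 42
x3 = s^2 - 2 x1 mod 47 = 42^2 - 2*41 = 37
y3 = s (x1 - x3) - y1 mod 47 = 42 * (41 - 37) - 26 = 1

2P = (37, 1)


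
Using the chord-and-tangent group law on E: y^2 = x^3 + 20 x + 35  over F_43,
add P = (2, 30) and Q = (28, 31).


P != Q, so use the chord formula.
s = (y2 - y1) / (x2 - x1) = (1) / (26) mod 43 = 5
x3 = s^2 - x1 - x2 mod 43 = 5^2 - 2 - 28 = 38
y3 = s (x1 - x3) - y1 mod 43 = 5 * (2 - 38) - 30 = 5

P + Q = (38, 5)


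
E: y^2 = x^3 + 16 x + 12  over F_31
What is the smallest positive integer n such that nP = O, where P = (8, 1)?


Compute successive multiples of P until we hit O:
  1P = (8, 1)
  2P = (12, 17)
  3P = (27, 16)
  4P = (15, 0)
  5P = (27, 15)
  6P = (12, 14)
  7P = (8, 30)
  8P = O

ord(P) = 8


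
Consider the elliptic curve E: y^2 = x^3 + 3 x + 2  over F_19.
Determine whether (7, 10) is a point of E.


Check whether y^2 = x^3 + 3 x + 2 (mod 19) for (x, y) = (7, 10).
LHS: y^2 = 10^2 mod 19 = 5
RHS: x^3 + 3 x + 2 = 7^3 + 3*7 + 2 mod 19 = 5
LHS = RHS

Yes, on the curve


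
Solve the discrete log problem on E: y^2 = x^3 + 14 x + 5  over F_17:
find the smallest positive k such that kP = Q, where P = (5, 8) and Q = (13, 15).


Enumerate multiples of P until we hit Q = (13, 15):
  1P = (5, 8)
  2P = (6, 13)
  3P = (14, 15)
  4P = (7, 15)
  5P = (13, 15)
Match found at i = 5.

k = 5


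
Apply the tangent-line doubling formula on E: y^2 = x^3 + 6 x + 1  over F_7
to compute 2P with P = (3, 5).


Doubling: s = (3 x1^2 + a) / (2 y1)
s = (3*3^2 + 6) / (2*5) mod 7 = 4
x3 = s^2 - 2 x1 mod 7 = 4^2 - 2*3 = 3
y3 = s (x1 - x3) - y1 mod 7 = 4 * (3 - 3) - 5 = 2

2P = (3, 2)


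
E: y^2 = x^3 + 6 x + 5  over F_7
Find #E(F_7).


For each x in F_7, count y with y^2 = x^3 + 6 x + 5 mod 7:
  x = 2: RHS = 4, y in [2, 5]  -> 2 point(s)
  x = 3: RHS = 1, y in [1, 6]  -> 2 point(s)
  x = 4: RHS = 2, y in [3, 4]  -> 2 point(s)
Affine points: 6. Add the point at infinity: total = 7.

#E(F_7) = 7


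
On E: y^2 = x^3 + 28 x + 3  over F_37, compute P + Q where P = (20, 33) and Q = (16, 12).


P != Q, so use the chord formula.
s = (y2 - y1) / (x2 - x1) = (16) / (33) mod 37 = 33
x3 = s^2 - x1 - x2 mod 37 = 33^2 - 20 - 16 = 17
y3 = s (x1 - x3) - y1 mod 37 = 33 * (20 - 17) - 33 = 29

P + Q = (17, 29)


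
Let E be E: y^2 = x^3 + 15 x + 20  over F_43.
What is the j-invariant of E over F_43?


Delta = -16(4 a^3 + 27 b^2) mod 43 = 6
-1728 * (4 a)^3 = -1728 * (4*15)^3 mod 43 = 41
j = 41 * 6^(-1) mod 43 = 14

j = 14 (mod 43)


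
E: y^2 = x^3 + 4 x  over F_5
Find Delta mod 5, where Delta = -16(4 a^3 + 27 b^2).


4 a^3 + 27 b^2 = 4*4^3 + 27*0^2 = 256 + 0 = 256
Delta = -16 * (256) = -4096
Delta mod 5 = 4

Delta = 4 (mod 5)


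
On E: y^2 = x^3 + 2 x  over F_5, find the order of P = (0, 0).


Compute successive multiples of P until we hit O:
  1P = (0, 0)
  2P = O

ord(P) = 2


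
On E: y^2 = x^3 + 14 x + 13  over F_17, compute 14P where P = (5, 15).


k = 14 = 1110_2 (binary, LSB first: 0111)
Double-and-add from P = (5, 15):
  bit 0 = 0: acc unchanged = O
  bit 1 = 1: acc = O + (8, 5) = (8, 5)
  bit 2 = 1: acc = (8, 5) + (16, 7) = (9, 16)
  bit 3 = 1: acc = (9, 16) + (2, 10) = (5, 2)

14P = (5, 2)


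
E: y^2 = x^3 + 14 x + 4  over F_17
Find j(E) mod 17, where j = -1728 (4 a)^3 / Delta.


Delta = -16(4 a^3 + 27 b^2) mod 17 = 1
-1728 * (4 a)^3 = -1728 * (4*14)^3 mod 17 = 2
j = 2 * 1^(-1) mod 17 = 2

j = 2 (mod 17)


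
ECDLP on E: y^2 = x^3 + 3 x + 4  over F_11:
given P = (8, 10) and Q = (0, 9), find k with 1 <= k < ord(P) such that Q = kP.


Enumerate multiples of P until we hit Q = (0, 9):
  1P = (8, 10)
  2P = (0, 2)
  3P = (4, 5)
  4P = (4, 6)
  5P = (0, 9)
Match found at i = 5.

k = 5


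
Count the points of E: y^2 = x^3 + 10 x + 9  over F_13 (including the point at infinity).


For each x in F_13, count y with y^2 = x^3 + 10 x + 9 mod 13:
  x = 0: RHS = 9, y in [3, 10]  -> 2 point(s)
  x = 3: RHS = 1, y in [1, 12]  -> 2 point(s)
  x = 4: RHS = 9, y in [3, 10]  -> 2 point(s)
  x = 6: RHS = 12, y in [5, 8]  -> 2 point(s)
  x = 8: RHS = 3, y in [4, 9]  -> 2 point(s)
  x = 9: RHS = 9, y in [3, 10]  -> 2 point(s)
  x = 10: RHS = 4, y in [2, 11]  -> 2 point(s)
Affine points: 14. Add the point at infinity: total = 15.

#E(F_13) = 15


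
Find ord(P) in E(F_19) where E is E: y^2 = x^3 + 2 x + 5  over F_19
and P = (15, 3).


Compute successive multiples of P until we hit O:
  1P = (15, 3)
  2P = (12, 3)
  3P = (11, 16)
  4P = (0, 10)
  5P = (13, 10)
  6P = (8, 1)
  7P = (5, 8)
  8P = (4, 1)
  ... (continuing to 26P)
  26P = O

ord(P) = 26


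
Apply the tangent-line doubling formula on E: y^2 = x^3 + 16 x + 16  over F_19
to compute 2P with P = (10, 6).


Doubling: s = (3 x1^2 + a) / (2 y1)
s = (3*10^2 + 16) / (2*6) mod 19 = 1
x3 = s^2 - 2 x1 mod 19 = 1^2 - 2*10 = 0
y3 = s (x1 - x3) - y1 mod 19 = 1 * (10 - 0) - 6 = 4

2P = (0, 4)


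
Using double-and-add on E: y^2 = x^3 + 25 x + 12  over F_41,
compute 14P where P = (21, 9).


k = 14 = 1110_2 (binary, LSB first: 0111)
Double-and-add from P = (21, 9):
  bit 0 = 0: acc unchanged = O
  bit 1 = 1: acc = O + (3, 27) = (3, 27)
  bit 2 = 1: acc = (3, 27) + (10, 27) = (28, 14)
  bit 3 = 1: acc = (28, 14) + (31, 22) = (21, 32)

14P = (21, 32)


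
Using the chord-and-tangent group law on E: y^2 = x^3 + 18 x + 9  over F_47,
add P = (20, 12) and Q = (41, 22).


P != Q, so use the chord formula.
s = (y2 - y1) / (x2 - x1) = (10) / (21) mod 47 = 43
x3 = s^2 - x1 - x2 mod 47 = 43^2 - 20 - 41 = 2
y3 = s (x1 - x3) - y1 mod 47 = 43 * (20 - 2) - 12 = 10

P + Q = (2, 10)


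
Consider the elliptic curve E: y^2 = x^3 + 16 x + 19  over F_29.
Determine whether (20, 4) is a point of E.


Check whether y^2 = x^3 + 16 x + 19 (mod 29) for (x, y) = (20, 4).
LHS: y^2 = 4^2 mod 29 = 16
RHS: x^3 + 16 x + 19 = 20^3 + 16*20 + 19 mod 29 = 16
LHS = RHS

Yes, on the curve


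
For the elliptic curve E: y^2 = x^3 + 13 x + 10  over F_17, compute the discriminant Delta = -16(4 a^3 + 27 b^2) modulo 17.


4 a^3 + 27 b^2 = 4*13^3 + 27*10^2 = 8788 + 2700 = 11488
Delta = -16 * (11488) = -183808
Delta mod 17 = 13

Delta = 13 (mod 17)


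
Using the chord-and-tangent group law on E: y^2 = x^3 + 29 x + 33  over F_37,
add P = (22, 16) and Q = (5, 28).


P != Q, so use the chord formula.
s = (y2 - y1) / (x2 - x1) = (12) / (20) mod 37 = 8
x3 = s^2 - x1 - x2 mod 37 = 8^2 - 22 - 5 = 0
y3 = s (x1 - x3) - y1 mod 37 = 8 * (22 - 0) - 16 = 12

P + Q = (0, 12)


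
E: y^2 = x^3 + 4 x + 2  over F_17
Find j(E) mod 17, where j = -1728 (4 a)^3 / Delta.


Delta = -16(4 a^3 + 27 b^2) mod 17 = 7
-1728 * (4 a)^3 = -1728 * (4*4)^3 mod 17 = 11
j = 11 * 7^(-1) mod 17 = 4

j = 4 (mod 17)


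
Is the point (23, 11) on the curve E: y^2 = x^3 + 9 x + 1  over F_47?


Check whether y^2 = x^3 + 9 x + 1 (mod 47) for (x, y) = (23, 11).
LHS: y^2 = 11^2 mod 47 = 27
RHS: x^3 + 9 x + 1 = 23^3 + 9*23 + 1 mod 47 = 14
LHS != RHS

No, not on the curve


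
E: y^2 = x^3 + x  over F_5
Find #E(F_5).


For each x in F_5, count y with y^2 = x^3 + 1 x + 0 mod 5:
  x = 0: RHS = 0, y in [0]  -> 1 point(s)
  x = 2: RHS = 0, y in [0]  -> 1 point(s)
  x = 3: RHS = 0, y in [0]  -> 1 point(s)
Affine points: 3. Add the point at infinity: total = 4.

#E(F_5) = 4


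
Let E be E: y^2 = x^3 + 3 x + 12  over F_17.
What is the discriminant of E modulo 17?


4 a^3 + 27 b^2 = 4*3^3 + 27*12^2 = 108 + 3888 = 3996
Delta = -16 * (3996) = -63936
Delta mod 17 = 1

Delta = 1 (mod 17)


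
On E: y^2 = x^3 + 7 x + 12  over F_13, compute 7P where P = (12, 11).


k = 7 = 111_2 (binary, LSB first: 111)
Double-and-add from P = (12, 11):
  bit 0 = 1: acc = O + (12, 11) = (12, 11)
  bit 1 = 1: acc = (12, 11) + (5, 4) = (10, 4)
  bit 2 = 1: acc = (10, 4) + (0, 5) = (6, 6)

7P = (6, 6)


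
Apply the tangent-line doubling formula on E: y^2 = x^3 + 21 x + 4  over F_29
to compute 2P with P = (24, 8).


Doubling: s = (3 x1^2 + a) / (2 y1)
s = (3*24^2 + 21) / (2*8) mod 29 = 6
x3 = s^2 - 2 x1 mod 29 = 6^2 - 2*24 = 17
y3 = s (x1 - x3) - y1 mod 29 = 6 * (24 - 17) - 8 = 5

2P = (17, 5)


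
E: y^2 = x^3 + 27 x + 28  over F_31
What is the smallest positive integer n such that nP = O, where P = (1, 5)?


Compute successive multiples of P until we hit O:
  1P = (1, 5)
  2P = (7, 8)
  3P = (0, 11)
  4P = (4, 13)
  5P = (9, 15)
  6P = (9, 16)
  7P = (4, 18)
  8P = (0, 20)
  ... (continuing to 11P)
  11P = O

ord(P) = 11


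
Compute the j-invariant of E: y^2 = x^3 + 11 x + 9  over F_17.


Delta = -16(4 a^3 + 27 b^2) mod 17 = 14
-1728 * (4 a)^3 = -1728 * (4*11)^3 mod 17 = 16
j = 16 * 14^(-1) mod 17 = 6

j = 6 (mod 17)


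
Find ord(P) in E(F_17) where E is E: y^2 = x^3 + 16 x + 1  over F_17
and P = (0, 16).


Compute successive multiples of P until we hit O:
  1P = (0, 16)
  2P = (13, 3)
  3P = (5, 6)
  4P = (16, 16)
  5P = (1, 1)
  6P = (3, 12)
  7P = (12, 0)
  8P = (3, 5)
  ... (continuing to 14P)
  14P = O

ord(P) = 14


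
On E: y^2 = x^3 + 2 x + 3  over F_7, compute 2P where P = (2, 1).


Doubling: s = (3 x1^2 + a) / (2 y1)
s = (3*2^2 + 2) / (2*1) mod 7 = 0
x3 = s^2 - 2 x1 mod 7 = 0^2 - 2*2 = 3
y3 = s (x1 - x3) - y1 mod 7 = 0 * (2 - 3) - 1 = 6

2P = (3, 6)


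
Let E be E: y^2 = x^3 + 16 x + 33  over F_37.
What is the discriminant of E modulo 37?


4 a^3 + 27 b^2 = 4*16^3 + 27*33^2 = 16384 + 29403 = 45787
Delta = -16 * (45787) = -732592
Delta mod 37 = 8

Delta = 8 (mod 37)


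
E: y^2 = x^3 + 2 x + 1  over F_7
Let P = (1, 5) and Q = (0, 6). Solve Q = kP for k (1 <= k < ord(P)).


Enumerate multiples of P until we hit Q = (0, 6):
  1P = (1, 5)
  2P = (0, 6)
Match found at i = 2.

k = 2


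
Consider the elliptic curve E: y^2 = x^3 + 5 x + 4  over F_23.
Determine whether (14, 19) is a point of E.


Check whether y^2 = x^3 + 5 x + 4 (mod 23) for (x, y) = (14, 19).
LHS: y^2 = 19^2 mod 23 = 16
RHS: x^3 + 5 x + 4 = 14^3 + 5*14 + 4 mod 23 = 12
LHS != RHS

No, not on the curve


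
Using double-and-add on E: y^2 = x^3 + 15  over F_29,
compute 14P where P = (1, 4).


k = 14 = 1110_2 (binary, LSB first: 0111)
Double-and-add from P = (1, 4):
  bit 0 = 0: acc unchanged = O
  bit 1 = 1: acc = O + (14, 2) = (14, 2)
  bit 2 = 1: acc = (14, 2) + (5, 16) = (16, 14)
  bit 3 = 1: acc = (16, 14) + (6, 17) = (1, 25)

14P = (1, 25)


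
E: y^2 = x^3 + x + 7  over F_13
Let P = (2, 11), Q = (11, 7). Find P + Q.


P != Q, so use the chord formula.
s = (y2 - y1) / (x2 - x1) = (9) / (9) mod 13 = 1
x3 = s^2 - x1 - x2 mod 13 = 1^2 - 2 - 11 = 1
y3 = s (x1 - x3) - y1 mod 13 = 1 * (2 - 1) - 11 = 3

P + Q = (1, 3)


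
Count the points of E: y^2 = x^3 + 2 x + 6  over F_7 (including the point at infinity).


For each x in F_7, count y with y^2 = x^3 + 2 x + 6 mod 7:
  x = 1: RHS = 2, y in [3, 4]  -> 2 point(s)
  x = 2: RHS = 4, y in [2, 5]  -> 2 point(s)
  x = 3: RHS = 4, y in [2, 5]  -> 2 point(s)
  x = 4: RHS = 1, y in [1, 6]  -> 2 point(s)
  x = 5: RHS = 1, y in [1, 6]  -> 2 point(s)
Affine points: 10. Add the point at infinity: total = 11.

#E(F_7) = 11


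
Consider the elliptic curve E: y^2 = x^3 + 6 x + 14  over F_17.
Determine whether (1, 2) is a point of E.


Check whether y^2 = x^3 + 6 x + 14 (mod 17) for (x, y) = (1, 2).
LHS: y^2 = 2^2 mod 17 = 4
RHS: x^3 + 6 x + 14 = 1^3 + 6*1 + 14 mod 17 = 4
LHS = RHS

Yes, on the curve


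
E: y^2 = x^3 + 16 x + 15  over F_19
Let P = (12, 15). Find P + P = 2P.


Doubling: s = (3 x1^2 + a) / (2 y1)
s = (3*12^2 + 16) / (2*15) mod 19 = 1
x3 = s^2 - 2 x1 mod 19 = 1^2 - 2*12 = 15
y3 = s (x1 - x3) - y1 mod 19 = 1 * (12 - 15) - 15 = 1

2P = (15, 1)


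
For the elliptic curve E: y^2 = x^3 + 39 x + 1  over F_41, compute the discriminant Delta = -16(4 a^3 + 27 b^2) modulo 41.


4 a^3 + 27 b^2 = 4*39^3 + 27*1^2 = 237276 + 27 = 237303
Delta = -16 * (237303) = -3796848
Delta mod 41 = 39

Delta = 39 (mod 41)
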